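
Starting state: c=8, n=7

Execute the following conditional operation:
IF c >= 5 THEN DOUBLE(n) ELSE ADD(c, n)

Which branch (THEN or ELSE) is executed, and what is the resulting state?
Branch: THEN, Final state: c=8, n=14

Evaluating condition: c >= 5
c = 8
Condition is True, so THEN branch executes
After DOUBLE(n): c=8, n=14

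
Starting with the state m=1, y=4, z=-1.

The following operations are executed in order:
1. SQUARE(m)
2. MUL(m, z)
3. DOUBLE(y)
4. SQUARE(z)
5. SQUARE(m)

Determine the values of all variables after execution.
{m: 1, y: 8, z: 1}

Step-by-step execution:
Initial: m=1, y=4, z=-1
After step 1 (SQUARE(m)): m=1, y=4, z=-1
After step 2 (MUL(m, z)): m=-1, y=4, z=-1
After step 3 (DOUBLE(y)): m=-1, y=8, z=-1
After step 4 (SQUARE(z)): m=-1, y=8, z=1
After step 5 (SQUARE(m)): m=1, y=8, z=1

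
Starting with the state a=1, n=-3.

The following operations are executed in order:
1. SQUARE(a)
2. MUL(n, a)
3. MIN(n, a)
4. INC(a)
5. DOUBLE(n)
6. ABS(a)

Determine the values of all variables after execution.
{a: 2, n: -6}

Step-by-step execution:
Initial: a=1, n=-3
After step 1 (SQUARE(a)): a=1, n=-3
After step 2 (MUL(n, a)): a=1, n=-3
After step 3 (MIN(n, a)): a=1, n=-3
After step 4 (INC(a)): a=2, n=-3
After step 5 (DOUBLE(n)): a=2, n=-6
After step 6 (ABS(a)): a=2, n=-6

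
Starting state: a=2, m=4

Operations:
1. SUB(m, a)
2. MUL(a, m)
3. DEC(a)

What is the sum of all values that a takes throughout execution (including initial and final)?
11

Values of a at each step:
Initial: a = 2
After step 1: a = 2
After step 2: a = 4
After step 3: a = 3
Sum = 2 + 2 + 4 + 3 = 11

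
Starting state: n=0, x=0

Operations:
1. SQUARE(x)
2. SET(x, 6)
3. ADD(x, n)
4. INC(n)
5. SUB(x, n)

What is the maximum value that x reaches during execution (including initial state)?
6

Values of x at each step:
Initial: x = 0
After step 1: x = 0
After step 2: x = 6 ← maximum
After step 3: x = 6
After step 4: x = 6
After step 5: x = 5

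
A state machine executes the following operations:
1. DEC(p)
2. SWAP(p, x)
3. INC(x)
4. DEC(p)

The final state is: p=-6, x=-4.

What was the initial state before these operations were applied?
p=-4, x=-5

Working backwards:
Final state: p=-6, x=-4
Before step 4 (DEC(p)): p=-5, x=-4
Before step 3 (INC(x)): p=-5, x=-5
Before step 2 (SWAP(p, x)): p=-5, x=-5
Before step 1 (DEC(p)): p=-4, x=-5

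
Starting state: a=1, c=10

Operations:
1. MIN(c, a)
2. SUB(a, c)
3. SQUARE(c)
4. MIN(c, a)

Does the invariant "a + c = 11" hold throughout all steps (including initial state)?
No, violated after step 1

The invariant is violated after step 1.

State at each step:
Initial: a=1, c=10
After step 1: a=1, c=1
After step 2: a=0, c=1
After step 3: a=0, c=1
After step 4: a=0, c=0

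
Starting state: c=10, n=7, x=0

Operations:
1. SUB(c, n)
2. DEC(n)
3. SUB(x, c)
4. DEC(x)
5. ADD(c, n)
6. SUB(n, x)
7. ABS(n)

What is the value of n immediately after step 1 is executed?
n = 7

Tracing n through execution:
Initial: n = 7
After step 1 (SUB(c, n)): n = 7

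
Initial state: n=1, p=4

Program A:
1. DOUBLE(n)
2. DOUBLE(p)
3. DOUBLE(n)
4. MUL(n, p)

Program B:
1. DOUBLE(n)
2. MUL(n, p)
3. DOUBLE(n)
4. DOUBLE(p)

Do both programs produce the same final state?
No

Program A final state: n=32, p=8
Program B final state: n=16, p=8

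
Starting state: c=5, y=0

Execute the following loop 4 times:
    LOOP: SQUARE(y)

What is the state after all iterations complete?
c=5, y=0

Iteration trace:
Start: c=5, y=0
After iteration 1: c=5, y=0
After iteration 2: c=5, y=0
After iteration 3: c=5, y=0
After iteration 4: c=5, y=0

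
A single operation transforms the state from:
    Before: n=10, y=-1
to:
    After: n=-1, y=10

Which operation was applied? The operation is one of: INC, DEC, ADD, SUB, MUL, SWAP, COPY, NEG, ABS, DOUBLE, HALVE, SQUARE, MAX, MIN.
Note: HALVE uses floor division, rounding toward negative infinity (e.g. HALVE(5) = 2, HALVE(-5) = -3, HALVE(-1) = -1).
SWAP(n, y)

Analyzing the change:
Before: n=10, y=-1
After: n=-1, y=10
Variable n changed from 10 to -1
Variable y changed from -1 to 10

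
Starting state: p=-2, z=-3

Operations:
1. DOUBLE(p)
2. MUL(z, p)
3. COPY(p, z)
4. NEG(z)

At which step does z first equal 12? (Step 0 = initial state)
Step 2

Tracing z:
Initial: z = -3
After step 1: z = -3
After step 2: z = 12 ← first occurrence
After step 3: z = 12
After step 4: z = -12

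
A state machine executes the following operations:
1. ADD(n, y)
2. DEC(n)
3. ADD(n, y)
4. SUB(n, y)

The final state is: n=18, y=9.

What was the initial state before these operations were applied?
n=10, y=9

Working backwards:
Final state: n=18, y=9
Before step 4 (SUB(n, y)): n=27, y=9
Before step 3 (ADD(n, y)): n=18, y=9
Before step 2 (DEC(n)): n=19, y=9
Before step 1 (ADD(n, y)): n=10, y=9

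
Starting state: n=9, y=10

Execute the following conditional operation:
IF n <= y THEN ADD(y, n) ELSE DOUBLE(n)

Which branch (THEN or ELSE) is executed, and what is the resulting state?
Branch: THEN, Final state: n=9, y=19

Evaluating condition: n <= y
n = 9, y = 10
Condition is True, so THEN branch executes
After ADD(y, n): n=9, y=19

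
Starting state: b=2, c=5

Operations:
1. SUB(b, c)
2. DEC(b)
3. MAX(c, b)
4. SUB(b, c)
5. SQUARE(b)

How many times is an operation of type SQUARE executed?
1

Counting SQUARE operations:
Step 5: SQUARE(b) ← SQUARE
Total: 1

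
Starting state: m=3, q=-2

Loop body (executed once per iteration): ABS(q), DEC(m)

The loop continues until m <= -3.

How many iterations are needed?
6

Tracing iterations:
Initial: m=3, q=-2
After iteration 1: m=2, q=2
After iteration 2: m=1, q=2
After iteration 3: m=0, q=2
After iteration 4: m=-1, q=2
After iteration 5: m=-2, q=2
After iteration 6: m=-3, q=2
m <= -3 now holds, so the loop exits after 6 iterations.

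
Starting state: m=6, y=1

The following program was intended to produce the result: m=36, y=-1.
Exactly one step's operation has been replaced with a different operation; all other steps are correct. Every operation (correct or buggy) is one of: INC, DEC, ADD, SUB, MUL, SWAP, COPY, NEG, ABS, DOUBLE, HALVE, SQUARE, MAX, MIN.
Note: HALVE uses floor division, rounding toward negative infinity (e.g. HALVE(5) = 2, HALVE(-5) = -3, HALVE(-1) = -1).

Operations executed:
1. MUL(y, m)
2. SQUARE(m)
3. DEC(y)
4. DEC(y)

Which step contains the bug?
Step 1

Trace with buggy code:
Initial: m=6, y=1
After step 1: m=6, y=6
After step 2: m=36, y=6
After step 3: m=36, y=5
After step 4: m=36, y=4
Actual final m=36, y=4 ≠ expected m=36, y=-1.
Step 1 is the only position where a single-operation replacement can produce the expected result.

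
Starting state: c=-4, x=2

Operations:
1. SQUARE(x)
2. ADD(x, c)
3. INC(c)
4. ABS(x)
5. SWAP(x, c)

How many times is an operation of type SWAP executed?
1

Counting SWAP operations:
Step 5: SWAP(x, c) ← SWAP
Total: 1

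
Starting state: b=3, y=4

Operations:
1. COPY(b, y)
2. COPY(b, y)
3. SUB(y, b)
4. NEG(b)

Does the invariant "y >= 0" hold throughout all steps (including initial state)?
Yes

The invariant holds at every step.

State at each step:
Initial: b=3, y=4
After step 1: b=4, y=4
After step 2: b=4, y=4
After step 3: b=4, y=0
After step 4: b=-4, y=0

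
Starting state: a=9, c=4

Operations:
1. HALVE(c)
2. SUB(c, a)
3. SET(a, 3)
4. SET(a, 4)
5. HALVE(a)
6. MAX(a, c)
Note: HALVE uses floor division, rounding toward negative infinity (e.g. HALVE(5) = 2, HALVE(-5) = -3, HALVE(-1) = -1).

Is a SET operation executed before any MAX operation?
Yes

First SET: step 3
First MAX: step 6
Since 3 < 6, SET comes first.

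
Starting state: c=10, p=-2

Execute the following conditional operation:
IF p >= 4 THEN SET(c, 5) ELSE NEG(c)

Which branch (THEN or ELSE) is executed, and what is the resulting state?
Branch: ELSE, Final state: c=-10, p=-2

Evaluating condition: p >= 4
p = -2
Condition is False, so ELSE branch executes
After NEG(c): c=-10, p=-2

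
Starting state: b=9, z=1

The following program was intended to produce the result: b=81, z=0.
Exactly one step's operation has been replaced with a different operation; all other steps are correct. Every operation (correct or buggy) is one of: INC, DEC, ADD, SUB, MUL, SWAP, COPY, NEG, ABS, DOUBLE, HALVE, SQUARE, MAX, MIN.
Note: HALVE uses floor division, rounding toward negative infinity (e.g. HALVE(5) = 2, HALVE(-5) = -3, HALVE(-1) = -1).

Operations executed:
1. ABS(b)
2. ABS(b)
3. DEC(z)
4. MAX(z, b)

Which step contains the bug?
Step 4

Trace with buggy code:
Initial: b=9, z=1
After step 1: b=9, z=1
After step 2: b=9, z=1
After step 3: b=9, z=0
After step 4: b=9, z=9
Actual final b=9, z=9 ≠ expected b=81, z=0.
Step 4 is the only position where a single-operation replacement can produce the expected result.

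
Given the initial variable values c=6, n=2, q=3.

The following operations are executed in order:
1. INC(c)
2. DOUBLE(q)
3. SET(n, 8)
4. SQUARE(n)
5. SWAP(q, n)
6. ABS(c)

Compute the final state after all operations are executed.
{c: 7, n: 6, q: 64}

Step-by-step execution:
Initial: c=6, n=2, q=3
After step 1 (INC(c)): c=7, n=2, q=3
After step 2 (DOUBLE(q)): c=7, n=2, q=6
After step 3 (SET(n, 8)): c=7, n=8, q=6
After step 4 (SQUARE(n)): c=7, n=64, q=6
After step 5 (SWAP(q, n)): c=7, n=6, q=64
After step 6 (ABS(c)): c=7, n=6, q=64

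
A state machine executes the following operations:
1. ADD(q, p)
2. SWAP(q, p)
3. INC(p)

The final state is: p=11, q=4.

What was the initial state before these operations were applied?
p=4, q=6

Working backwards:
Final state: p=11, q=4
Before step 3 (INC(p)): p=10, q=4
Before step 2 (SWAP(q, p)): p=4, q=10
Before step 1 (ADD(q, p)): p=4, q=6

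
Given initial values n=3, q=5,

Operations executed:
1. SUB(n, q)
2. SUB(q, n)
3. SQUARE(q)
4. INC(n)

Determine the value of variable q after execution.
q = 49

Tracing execution:
Step 1: SUB(n, q) → q = 5
Step 2: SUB(q, n) → q = 7
Step 3: SQUARE(q) → q = 49
Step 4: INC(n) → q = 49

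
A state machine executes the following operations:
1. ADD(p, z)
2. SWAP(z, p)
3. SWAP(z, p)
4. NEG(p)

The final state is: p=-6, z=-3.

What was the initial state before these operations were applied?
p=9, z=-3

Working backwards:
Final state: p=-6, z=-3
Before step 4 (NEG(p)): p=6, z=-3
Before step 3 (SWAP(z, p)): p=-3, z=6
Before step 2 (SWAP(z, p)): p=6, z=-3
Before step 1 (ADD(p, z)): p=9, z=-3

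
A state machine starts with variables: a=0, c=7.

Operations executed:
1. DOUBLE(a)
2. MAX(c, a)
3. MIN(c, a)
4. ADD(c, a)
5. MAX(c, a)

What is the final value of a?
a = 0

Tracing execution:
Step 1: DOUBLE(a) → a = 0
Step 2: MAX(c, a) → a = 0
Step 3: MIN(c, a) → a = 0
Step 4: ADD(c, a) → a = 0
Step 5: MAX(c, a) → a = 0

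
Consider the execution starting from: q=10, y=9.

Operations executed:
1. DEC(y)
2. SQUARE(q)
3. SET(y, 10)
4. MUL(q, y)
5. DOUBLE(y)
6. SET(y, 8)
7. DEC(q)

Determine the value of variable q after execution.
q = 999

Tracing execution:
Step 1: DEC(y) → q = 10
Step 2: SQUARE(q) → q = 100
Step 3: SET(y, 10) → q = 100
Step 4: MUL(q, y) → q = 1000
Step 5: DOUBLE(y) → q = 1000
Step 6: SET(y, 8) → q = 1000
Step 7: DEC(q) → q = 999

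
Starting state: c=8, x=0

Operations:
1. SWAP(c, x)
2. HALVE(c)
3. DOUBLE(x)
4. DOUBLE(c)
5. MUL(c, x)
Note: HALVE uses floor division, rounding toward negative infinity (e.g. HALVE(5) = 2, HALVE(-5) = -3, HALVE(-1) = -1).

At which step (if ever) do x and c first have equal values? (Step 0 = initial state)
Never

x and c never become equal during execution.

Comparing values at each step:
Initial: x=0, c=8
After step 1: x=8, c=0
After step 2: x=8, c=0
After step 3: x=16, c=0
After step 4: x=16, c=0
After step 5: x=16, c=0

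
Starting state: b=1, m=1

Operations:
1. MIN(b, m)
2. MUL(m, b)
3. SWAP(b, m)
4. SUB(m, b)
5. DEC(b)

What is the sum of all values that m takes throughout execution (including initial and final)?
4

Values of m at each step:
Initial: m = 1
After step 1: m = 1
After step 2: m = 1
After step 3: m = 1
After step 4: m = 0
After step 5: m = 0
Sum = 1 + 1 + 1 + 1 + 0 + 0 = 4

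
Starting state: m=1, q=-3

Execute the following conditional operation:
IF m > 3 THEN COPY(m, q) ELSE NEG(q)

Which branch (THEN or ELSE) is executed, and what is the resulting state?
Branch: ELSE, Final state: m=1, q=3

Evaluating condition: m > 3
m = 1
Condition is False, so ELSE branch executes
After NEG(q): m=1, q=3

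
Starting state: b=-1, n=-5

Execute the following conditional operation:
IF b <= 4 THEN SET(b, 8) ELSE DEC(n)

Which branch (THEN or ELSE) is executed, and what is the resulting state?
Branch: THEN, Final state: b=8, n=-5

Evaluating condition: b <= 4
b = -1
Condition is True, so THEN branch executes
After SET(b, 8): b=8, n=-5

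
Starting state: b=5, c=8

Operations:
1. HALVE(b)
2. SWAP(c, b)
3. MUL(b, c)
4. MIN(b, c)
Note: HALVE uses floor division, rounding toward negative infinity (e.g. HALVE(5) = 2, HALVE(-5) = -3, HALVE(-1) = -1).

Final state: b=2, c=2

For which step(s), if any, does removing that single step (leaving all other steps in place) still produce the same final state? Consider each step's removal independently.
Step(s) 3

Testing removal of each single step:
Without step 1: final = b=5, c=5 (different)
Without step 2: final = b=8, c=8 (different)
Without step 3: final = b=2, c=2 (same)
Without step 4: final = b=16, c=2 (different)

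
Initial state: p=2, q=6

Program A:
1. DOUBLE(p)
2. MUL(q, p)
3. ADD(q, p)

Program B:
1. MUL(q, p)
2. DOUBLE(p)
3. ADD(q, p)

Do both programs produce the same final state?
No

Program A final state: p=4, q=28
Program B final state: p=4, q=16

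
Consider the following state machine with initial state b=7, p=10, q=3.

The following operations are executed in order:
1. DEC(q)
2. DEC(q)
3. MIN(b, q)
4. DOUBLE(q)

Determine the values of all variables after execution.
{b: 1, p: 10, q: 2}

Step-by-step execution:
Initial: b=7, p=10, q=3
After step 1 (DEC(q)): b=7, p=10, q=2
After step 2 (DEC(q)): b=7, p=10, q=1
After step 3 (MIN(b, q)): b=1, p=10, q=1
After step 4 (DOUBLE(q)): b=1, p=10, q=2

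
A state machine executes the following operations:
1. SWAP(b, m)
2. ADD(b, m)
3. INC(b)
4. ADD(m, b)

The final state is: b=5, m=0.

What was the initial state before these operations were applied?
b=-5, m=9

Working backwards:
Final state: b=5, m=0
Before step 4 (ADD(m, b)): b=5, m=-5
Before step 3 (INC(b)): b=4, m=-5
Before step 2 (ADD(b, m)): b=9, m=-5
Before step 1 (SWAP(b, m)): b=-5, m=9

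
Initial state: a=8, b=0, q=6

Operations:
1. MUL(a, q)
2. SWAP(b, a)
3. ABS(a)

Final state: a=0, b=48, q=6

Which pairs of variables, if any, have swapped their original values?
None

Comparing initial and final values:
q: 6 → 6
b: 0 → 48
a: 8 → 0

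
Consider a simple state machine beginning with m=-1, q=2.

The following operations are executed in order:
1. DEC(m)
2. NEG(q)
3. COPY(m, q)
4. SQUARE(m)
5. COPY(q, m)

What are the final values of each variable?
{m: 4, q: 4}

Step-by-step execution:
Initial: m=-1, q=2
After step 1 (DEC(m)): m=-2, q=2
After step 2 (NEG(q)): m=-2, q=-2
After step 3 (COPY(m, q)): m=-2, q=-2
After step 4 (SQUARE(m)): m=4, q=-2
After step 5 (COPY(q, m)): m=4, q=4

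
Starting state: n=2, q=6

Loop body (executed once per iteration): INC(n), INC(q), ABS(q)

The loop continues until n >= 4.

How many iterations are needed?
2

Tracing iterations:
Initial: n=2, q=6
After iteration 1: n=3, q=7
After iteration 2: n=4, q=8
n >= 4 now holds, so the loop exits after 2 iterations.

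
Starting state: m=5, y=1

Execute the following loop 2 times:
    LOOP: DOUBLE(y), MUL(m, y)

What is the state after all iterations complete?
m=40, y=4

Iteration trace:
Start: m=5, y=1
After iteration 1: m=10, y=2
After iteration 2: m=40, y=4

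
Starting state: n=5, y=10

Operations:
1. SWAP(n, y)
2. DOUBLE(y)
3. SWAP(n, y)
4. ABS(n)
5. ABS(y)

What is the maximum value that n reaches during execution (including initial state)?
10

Values of n at each step:
Initial: n = 5
After step 1: n = 10 ← maximum
After step 2: n = 10
After step 3: n = 10
After step 4: n = 10
After step 5: n = 10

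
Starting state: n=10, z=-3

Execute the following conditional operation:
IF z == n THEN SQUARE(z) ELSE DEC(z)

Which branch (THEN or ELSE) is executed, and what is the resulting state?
Branch: ELSE, Final state: n=10, z=-4

Evaluating condition: z == n
z = -3, n = 10
Condition is False, so ELSE branch executes
After DEC(z): n=10, z=-4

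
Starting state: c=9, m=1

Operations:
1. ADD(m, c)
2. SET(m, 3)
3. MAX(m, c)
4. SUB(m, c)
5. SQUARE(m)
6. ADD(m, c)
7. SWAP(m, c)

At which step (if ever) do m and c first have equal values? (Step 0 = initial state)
Step 3

m and c first become equal after step 3.

Comparing values at each step:
Initial: m=1, c=9
After step 1: m=10, c=9
After step 2: m=3, c=9
After step 3: m=9, c=9 ← equal!
After step 4: m=0, c=9
After step 5: m=0, c=9
After step 6: m=9, c=9 ← equal!
After step 7: m=9, c=9 ← equal!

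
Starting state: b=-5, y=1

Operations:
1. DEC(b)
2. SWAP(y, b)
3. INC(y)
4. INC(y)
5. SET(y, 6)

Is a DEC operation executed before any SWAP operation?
Yes

First DEC: step 1
First SWAP: step 2
Since 1 < 2, DEC comes first.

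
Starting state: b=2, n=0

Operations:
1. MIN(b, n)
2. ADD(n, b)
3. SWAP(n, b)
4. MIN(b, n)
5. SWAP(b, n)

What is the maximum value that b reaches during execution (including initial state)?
2

Values of b at each step:
Initial: b = 2 ← maximum
After step 1: b = 0
After step 2: b = 0
After step 3: b = 0
After step 4: b = 0
After step 5: b = 0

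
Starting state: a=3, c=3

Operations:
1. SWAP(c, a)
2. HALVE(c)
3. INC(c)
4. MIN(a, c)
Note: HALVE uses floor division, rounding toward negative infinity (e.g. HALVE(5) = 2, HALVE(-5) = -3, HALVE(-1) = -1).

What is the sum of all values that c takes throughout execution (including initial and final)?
11

Values of c at each step:
Initial: c = 3
After step 1: c = 3
After step 2: c = 1
After step 3: c = 2
After step 4: c = 2
Sum = 3 + 3 + 1 + 2 + 2 = 11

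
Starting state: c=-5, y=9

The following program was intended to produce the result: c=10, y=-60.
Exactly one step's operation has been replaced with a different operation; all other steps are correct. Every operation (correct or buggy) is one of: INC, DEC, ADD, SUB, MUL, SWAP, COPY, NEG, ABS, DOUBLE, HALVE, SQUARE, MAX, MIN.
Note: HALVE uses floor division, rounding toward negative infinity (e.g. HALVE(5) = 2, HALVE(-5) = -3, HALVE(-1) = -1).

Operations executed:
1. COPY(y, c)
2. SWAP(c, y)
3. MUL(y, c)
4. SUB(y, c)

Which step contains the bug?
Step 1

Trace with buggy code:
Initial: c=-5, y=9
After step 1: c=-5, y=-5
After step 2: c=-5, y=-5
After step 3: c=-5, y=25
After step 4: c=-5, y=30
Actual final c=-5, y=30 ≠ expected c=10, y=-60.
Step 1 is the only position where a single-operation replacement can produce the expected result.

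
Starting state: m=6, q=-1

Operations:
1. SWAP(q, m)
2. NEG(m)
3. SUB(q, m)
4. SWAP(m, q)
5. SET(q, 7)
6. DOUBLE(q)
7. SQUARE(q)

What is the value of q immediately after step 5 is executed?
q = 7

Tracing q through execution:
Initial: q = -1
After step 1 (SWAP(q, m)): q = 6
After step 2 (NEG(m)): q = 6
After step 3 (SUB(q, m)): q = 5
After step 4 (SWAP(m, q)): q = 1
After step 5 (SET(q, 7)): q = 7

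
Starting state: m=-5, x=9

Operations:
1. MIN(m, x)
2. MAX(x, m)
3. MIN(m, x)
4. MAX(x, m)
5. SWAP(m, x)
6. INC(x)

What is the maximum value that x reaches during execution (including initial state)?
9

Values of x at each step:
Initial: x = 9 ← maximum
After step 1: x = 9
After step 2: x = 9
After step 3: x = 9
After step 4: x = 9
After step 5: x = -5
After step 6: x = -4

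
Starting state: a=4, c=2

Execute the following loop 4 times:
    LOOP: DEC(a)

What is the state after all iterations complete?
a=0, c=2

Iteration trace:
Start: a=4, c=2
After iteration 1: a=3, c=2
After iteration 2: a=2, c=2
After iteration 3: a=1, c=2
After iteration 4: a=0, c=2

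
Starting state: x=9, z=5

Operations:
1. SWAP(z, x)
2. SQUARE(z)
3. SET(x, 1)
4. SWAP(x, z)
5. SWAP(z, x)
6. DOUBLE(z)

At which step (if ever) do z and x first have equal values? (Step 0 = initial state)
Never

z and x never become equal during execution.

Comparing values at each step:
Initial: z=5, x=9
After step 1: z=9, x=5
After step 2: z=81, x=5
After step 3: z=81, x=1
After step 4: z=1, x=81
After step 5: z=81, x=1
After step 6: z=162, x=1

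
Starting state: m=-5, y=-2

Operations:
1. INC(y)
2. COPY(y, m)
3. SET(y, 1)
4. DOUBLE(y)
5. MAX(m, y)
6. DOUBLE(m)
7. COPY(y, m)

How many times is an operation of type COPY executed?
2

Counting COPY operations:
Step 2: COPY(y, m) ← COPY
Step 7: COPY(y, m) ← COPY
Total: 2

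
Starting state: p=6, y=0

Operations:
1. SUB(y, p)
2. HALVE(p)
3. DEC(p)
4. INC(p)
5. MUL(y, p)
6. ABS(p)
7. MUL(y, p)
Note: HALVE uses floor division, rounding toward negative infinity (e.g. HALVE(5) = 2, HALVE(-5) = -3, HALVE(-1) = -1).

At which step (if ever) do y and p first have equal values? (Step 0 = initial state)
Never

y and p never become equal during execution.

Comparing values at each step:
Initial: y=0, p=6
After step 1: y=-6, p=6
After step 2: y=-6, p=3
After step 3: y=-6, p=2
After step 4: y=-6, p=3
After step 5: y=-18, p=3
After step 6: y=-18, p=3
After step 7: y=-54, p=3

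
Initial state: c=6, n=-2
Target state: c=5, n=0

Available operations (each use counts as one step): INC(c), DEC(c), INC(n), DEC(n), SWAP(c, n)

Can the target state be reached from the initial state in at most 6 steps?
Yes

Path (3 steps): DEC(c) → INC(n) → INC(n)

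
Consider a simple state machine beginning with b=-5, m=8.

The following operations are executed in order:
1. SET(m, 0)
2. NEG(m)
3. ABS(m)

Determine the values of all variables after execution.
{b: -5, m: 0}

Step-by-step execution:
Initial: b=-5, m=8
After step 1 (SET(m, 0)): b=-5, m=0
After step 2 (NEG(m)): b=-5, m=0
After step 3 (ABS(m)): b=-5, m=0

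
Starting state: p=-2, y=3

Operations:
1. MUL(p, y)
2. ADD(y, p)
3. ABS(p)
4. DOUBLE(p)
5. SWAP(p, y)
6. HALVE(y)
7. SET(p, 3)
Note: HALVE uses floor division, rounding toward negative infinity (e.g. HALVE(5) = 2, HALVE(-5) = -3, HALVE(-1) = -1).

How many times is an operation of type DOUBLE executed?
1

Counting DOUBLE operations:
Step 4: DOUBLE(p) ← DOUBLE
Total: 1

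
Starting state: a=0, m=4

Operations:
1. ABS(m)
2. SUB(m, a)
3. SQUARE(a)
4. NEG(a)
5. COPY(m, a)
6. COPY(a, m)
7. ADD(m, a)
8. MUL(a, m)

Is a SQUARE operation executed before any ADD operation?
Yes

First SQUARE: step 3
First ADD: step 7
Since 3 < 7, SQUARE comes first.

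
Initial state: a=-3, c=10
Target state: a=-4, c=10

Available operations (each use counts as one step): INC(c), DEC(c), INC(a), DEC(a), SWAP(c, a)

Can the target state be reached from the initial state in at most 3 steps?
Yes

Path (1 step): DEC(a)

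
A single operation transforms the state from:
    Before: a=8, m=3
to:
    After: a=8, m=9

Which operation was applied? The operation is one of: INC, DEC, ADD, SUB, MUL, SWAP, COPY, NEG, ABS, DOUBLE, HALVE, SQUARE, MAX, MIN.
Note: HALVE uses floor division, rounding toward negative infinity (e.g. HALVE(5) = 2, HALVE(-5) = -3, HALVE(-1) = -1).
SQUARE(m)

Analyzing the change:
Before: a=8, m=3
After: a=8, m=9
Variable m changed from 3 to 9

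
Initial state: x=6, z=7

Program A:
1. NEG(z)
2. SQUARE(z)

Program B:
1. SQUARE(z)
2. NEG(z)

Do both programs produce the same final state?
No

Program A final state: x=6, z=49
Program B final state: x=6, z=-49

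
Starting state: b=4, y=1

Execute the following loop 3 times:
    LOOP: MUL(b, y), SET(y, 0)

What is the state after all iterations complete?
b=0, y=0

Iteration trace:
Start: b=4, y=1
After iteration 1: b=4, y=0
After iteration 2: b=0, y=0
After iteration 3: b=0, y=0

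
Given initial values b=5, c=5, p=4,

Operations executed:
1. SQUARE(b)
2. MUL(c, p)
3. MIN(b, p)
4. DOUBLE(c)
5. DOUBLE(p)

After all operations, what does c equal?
c = 40

Tracing execution:
Step 1: SQUARE(b) → c = 5
Step 2: MUL(c, p) → c = 20
Step 3: MIN(b, p) → c = 20
Step 4: DOUBLE(c) → c = 40
Step 5: DOUBLE(p) → c = 40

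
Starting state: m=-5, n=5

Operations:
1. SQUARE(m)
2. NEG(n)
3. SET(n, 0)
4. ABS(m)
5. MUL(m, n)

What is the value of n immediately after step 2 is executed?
n = -5

Tracing n through execution:
Initial: n = 5
After step 1 (SQUARE(m)): n = 5
After step 2 (NEG(n)): n = -5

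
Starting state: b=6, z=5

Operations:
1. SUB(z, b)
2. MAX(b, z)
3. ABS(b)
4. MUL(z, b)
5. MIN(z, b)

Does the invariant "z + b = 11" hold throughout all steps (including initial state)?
No, violated after step 1

The invariant is violated after step 1.

State at each step:
Initial: b=6, z=5
After step 1: b=6, z=-1
After step 2: b=6, z=-1
After step 3: b=6, z=-1
After step 4: b=6, z=-6
After step 5: b=6, z=-6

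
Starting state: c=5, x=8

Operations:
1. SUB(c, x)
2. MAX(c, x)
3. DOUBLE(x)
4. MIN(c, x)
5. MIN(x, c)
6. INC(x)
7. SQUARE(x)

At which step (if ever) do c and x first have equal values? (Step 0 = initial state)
Step 2

c and x first become equal after step 2.

Comparing values at each step:
Initial: c=5, x=8
After step 1: c=-3, x=8
After step 2: c=8, x=8 ← equal!
After step 3: c=8, x=16
After step 4: c=8, x=16
After step 5: c=8, x=8 ← equal!
After step 6: c=8, x=9
After step 7: c=8, x=81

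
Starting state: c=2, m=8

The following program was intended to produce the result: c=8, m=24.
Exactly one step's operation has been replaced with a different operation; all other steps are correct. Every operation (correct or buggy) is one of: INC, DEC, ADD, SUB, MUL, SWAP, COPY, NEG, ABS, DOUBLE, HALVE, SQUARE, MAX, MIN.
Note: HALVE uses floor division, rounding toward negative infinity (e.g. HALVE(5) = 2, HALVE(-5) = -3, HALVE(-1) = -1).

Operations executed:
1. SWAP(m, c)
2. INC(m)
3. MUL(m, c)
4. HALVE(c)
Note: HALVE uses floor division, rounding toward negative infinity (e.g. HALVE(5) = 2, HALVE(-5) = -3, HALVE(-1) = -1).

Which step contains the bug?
Step 4

Trace with buggy code:
Initial: c=2, m=8
After step 1: c=8, m=2
After step 2: c=8, m=3
After step 3: c=8, m=24
After step 4: c=4, m=24
Actual final c=4, m=24 ≠ expected c=8, m=24.
Step 4 is the only position where a single-operation replacement can produce the expected result.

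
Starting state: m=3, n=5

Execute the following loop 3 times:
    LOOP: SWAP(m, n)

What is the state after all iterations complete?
m=5, n=3

Iteration trace:
Start: m=3, n=5
After iteration 1: m=5, n=3
After iteration 2: m=3, n=5
After iteration 3: m=5, n=3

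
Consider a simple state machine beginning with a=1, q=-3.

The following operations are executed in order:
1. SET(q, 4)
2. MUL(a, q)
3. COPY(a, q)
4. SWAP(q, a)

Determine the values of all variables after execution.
{a: 4, q: 4}

Step-by-step execution:
Initial: a=1, q=-3
After step 1 (SET(q, 4)): a=1, q=4
After step 2 (MUL(a, q)): a=4, q=4
After step 3 (COPY(a, q)): a=4, q=4
After step 4 (SWAP(q, a)): a=4, q=4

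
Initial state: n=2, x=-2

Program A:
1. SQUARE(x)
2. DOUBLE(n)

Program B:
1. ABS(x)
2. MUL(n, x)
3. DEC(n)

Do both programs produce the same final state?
No

Program A final state: n=4, x=4
Program B final state: n=3, x=2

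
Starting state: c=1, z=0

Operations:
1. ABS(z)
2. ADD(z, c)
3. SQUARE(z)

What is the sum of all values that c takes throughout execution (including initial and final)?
4

Values of c at each step:
Initial: c = 1
After step 1: c = 1
After step 2: c = 1
After step 3: c = 1
Sum = 1 + 1 + 1 + 1 = 4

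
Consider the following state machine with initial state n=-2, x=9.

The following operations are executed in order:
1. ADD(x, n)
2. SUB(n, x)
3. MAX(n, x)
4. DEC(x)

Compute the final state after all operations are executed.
{n: 7, x: 6}

Step-by-step execution:
Initial: n=-2, x=9
After step 1 (ADD(x, n)): n=-2, x=7
After step 2 (SUB(n, x)): n=-9, x=7
After step 3 (MAX(n, x)): n=7, x=7
After step 4 (DEC(x)): n=7, x=6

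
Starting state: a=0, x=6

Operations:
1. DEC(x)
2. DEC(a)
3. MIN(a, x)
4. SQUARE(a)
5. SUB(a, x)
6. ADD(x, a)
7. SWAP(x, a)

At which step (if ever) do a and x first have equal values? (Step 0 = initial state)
Never

a and x never become equal during execution.

Comparing values at each step:
Initial: a=0, x=6
After step 1: a=0, x=5
After step 2: a=-1, x=5
After step 3: a=-1, x=5
After step 4: a=1, x=5
After step 5: a=-4, x=5
After step 6: a=-4, x=1
After step 7: a=1, x=-4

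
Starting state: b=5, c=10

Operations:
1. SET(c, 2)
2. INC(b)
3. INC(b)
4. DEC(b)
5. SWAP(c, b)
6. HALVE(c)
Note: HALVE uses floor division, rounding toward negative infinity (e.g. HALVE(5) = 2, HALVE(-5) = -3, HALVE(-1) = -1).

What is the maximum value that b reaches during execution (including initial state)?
7

Values of b at each step:
Initial: b = 5
After step 1: b = 5
After step 2: b = 6
After step 3: b = 7 ← maximum
After step 4: b = 6
After step 5: b = 2
After step 6: b = 2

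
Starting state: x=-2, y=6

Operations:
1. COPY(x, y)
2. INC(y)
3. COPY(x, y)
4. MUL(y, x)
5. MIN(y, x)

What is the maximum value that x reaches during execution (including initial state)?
7

Values of x at each step:
Initial: x = -2
After step 1: x = 6
After step 2: x = 6
After step 3: x = 7 ← maximum
After step 4: x = 7
After step 5: x = 7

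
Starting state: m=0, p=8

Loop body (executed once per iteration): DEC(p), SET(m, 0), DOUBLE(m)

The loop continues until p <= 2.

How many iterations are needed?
6

Tracing iterations:
Initial: m=0, p=8
After iteration 1: m=0, p=7
After iteration 2: m=0, p=6
After iteration 3: m=0, p=5
After iteration 4: m=0, p=4
After iteration 5: m=0, p=3
After iteration 6: m=0, p=2
p <= 2 now holds, so the loop exits after 6 iterations.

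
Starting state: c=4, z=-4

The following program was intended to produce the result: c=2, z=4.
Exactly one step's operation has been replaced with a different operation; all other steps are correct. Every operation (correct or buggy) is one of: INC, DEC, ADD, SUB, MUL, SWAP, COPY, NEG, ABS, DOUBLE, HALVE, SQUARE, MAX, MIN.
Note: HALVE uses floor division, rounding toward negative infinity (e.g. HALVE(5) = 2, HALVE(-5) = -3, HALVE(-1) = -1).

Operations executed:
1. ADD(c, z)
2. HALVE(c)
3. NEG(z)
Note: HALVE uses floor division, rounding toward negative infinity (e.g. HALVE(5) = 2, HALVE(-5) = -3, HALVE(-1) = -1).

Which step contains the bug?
Step 1

Trace with buggy code:
Initial: c=4, z=-4
After step 1: c=0, z=-4
After step 2: c=0, z=-4
After step 3: c=0, z=4
Actual final c=0, z=4 ≠ expected c=2, z=4.
Step 1 is the only position where a single-operation replacement can produce the expected result.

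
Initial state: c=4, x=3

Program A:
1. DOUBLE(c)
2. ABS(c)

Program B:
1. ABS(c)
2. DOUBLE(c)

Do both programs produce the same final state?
Yes

Program A final state: c=8, x=3
Program B final state: c=8, x=3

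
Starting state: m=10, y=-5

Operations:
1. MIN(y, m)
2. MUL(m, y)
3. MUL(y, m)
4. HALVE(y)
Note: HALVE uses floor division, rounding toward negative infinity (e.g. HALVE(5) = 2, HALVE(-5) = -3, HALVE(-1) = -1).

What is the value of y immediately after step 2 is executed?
y = -5

Tracing y through execution:
Initial: y = -5
After step 1 (MIN(y, m)): y = -5
After step 2 (MUL(m, y)): y = -5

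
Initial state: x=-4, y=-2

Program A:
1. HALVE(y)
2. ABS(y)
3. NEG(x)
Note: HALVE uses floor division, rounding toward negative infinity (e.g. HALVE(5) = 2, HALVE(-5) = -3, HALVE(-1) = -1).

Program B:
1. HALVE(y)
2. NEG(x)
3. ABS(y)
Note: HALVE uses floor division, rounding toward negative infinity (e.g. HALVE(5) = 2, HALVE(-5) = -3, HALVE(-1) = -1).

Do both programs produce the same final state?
Yes

Program A final state: x=4, y=1
Program B final state: x=4, y=1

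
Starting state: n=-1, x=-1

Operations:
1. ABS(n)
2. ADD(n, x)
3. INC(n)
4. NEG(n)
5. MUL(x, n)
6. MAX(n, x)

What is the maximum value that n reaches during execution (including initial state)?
1

Values of n at each step:
Initial: n = -1
After step 1: n = 1 ← maximum
After step 2: n = 0
After step 3: n = 1
After step 4: n = -1
After step 5: n = -1
After step 6: n = 1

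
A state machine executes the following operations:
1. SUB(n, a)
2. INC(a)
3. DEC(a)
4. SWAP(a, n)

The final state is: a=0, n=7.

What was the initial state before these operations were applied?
a=7, n=7

Working backwards:
Final state: a=0, n=7
Before step 4 (SWAP(a, n)): a=7, n=0
Before step 3 (DEC(a)): a=8, n=0
Before step 2 (INC(a)): a=7, n=0
Before step 1 (SUB(n, a)): a=7, n=7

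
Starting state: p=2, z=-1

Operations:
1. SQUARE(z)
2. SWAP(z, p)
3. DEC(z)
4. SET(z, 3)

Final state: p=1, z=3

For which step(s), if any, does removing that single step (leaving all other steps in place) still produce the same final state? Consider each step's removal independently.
Step(s) 3

Testing removal of each single step:
Without step 1: final = p=-1, z=3 (different)
Without step 2: final = p=2, z=3 (different)
Without step 3: final = p=1, z=3 (same)
Without step 4: final = p=1, z=1 (different)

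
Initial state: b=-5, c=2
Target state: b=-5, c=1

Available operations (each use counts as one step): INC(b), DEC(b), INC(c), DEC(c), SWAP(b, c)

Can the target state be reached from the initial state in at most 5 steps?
Yes

Path (1 step): DEC(c)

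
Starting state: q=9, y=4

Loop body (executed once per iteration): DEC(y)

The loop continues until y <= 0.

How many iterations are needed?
4

Tracing iterations:
Initial: q=9, y=4
After iteration 1: q=9, y=3
After iteration 2: q=9, y=2
After iteration 3: q=9, y=1
After iteration 4: q=9, y=0
y <= 0 now holds, so the loop exits after 4 iterations.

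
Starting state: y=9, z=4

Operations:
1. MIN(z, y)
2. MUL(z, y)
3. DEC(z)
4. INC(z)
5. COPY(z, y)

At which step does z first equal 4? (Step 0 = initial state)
Step 0

Tracing z:
Initial: z = 4 ← first occurrence
After step 1: z = 4
After step 2: z = 36
After step 3: z = 35
After step 4: z = 36
After step 5: z = 9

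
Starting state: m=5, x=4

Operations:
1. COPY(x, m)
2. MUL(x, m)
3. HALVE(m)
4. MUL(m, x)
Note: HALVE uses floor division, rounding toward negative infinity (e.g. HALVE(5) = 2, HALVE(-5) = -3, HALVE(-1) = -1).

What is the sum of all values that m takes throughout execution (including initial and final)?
67

Values of m at each step:
Initial: m = 5
After step 1: m = 5
After step 2: m = 5
After step 3: m = 2
After step 4: m = 50
Sum = 5 + 5 + 5 + 2 + 50 = 67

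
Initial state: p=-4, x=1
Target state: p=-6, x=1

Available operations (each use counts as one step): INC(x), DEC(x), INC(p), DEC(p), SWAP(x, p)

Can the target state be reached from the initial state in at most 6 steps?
Yes

Path (2 steps): DEC(p) → DEC(p)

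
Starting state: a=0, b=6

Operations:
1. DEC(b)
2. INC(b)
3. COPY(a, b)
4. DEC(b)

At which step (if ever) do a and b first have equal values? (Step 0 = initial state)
Step 3

a and b first become equal after step 3.

Comparing values at each step:
Initial: a=0, b=6
After step 1: a=0, b=5
After step 2: a=0, b=6
After step 3: a=6, b=6 ← equal!
After step 4: a=6, b=5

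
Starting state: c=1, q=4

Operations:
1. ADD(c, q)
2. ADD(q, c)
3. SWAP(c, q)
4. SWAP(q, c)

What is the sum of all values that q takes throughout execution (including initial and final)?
31

Values of q at each step:
Initial: q = 4
After step 1: q = 4
After step 2: q = 9
After step 3: q = 5
After step 4: q = 9
Sum = 4 + 4 + 9 + 5 + 9 = 31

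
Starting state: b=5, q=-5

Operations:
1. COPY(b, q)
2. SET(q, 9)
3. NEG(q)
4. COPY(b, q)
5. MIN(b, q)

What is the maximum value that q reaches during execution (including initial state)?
9

Values of q at each step:
Initial: q = -5
After step 1: q = -5
After step 2: q = 9 ← maximum
After step 3: q = -9
After step 4: q = -9
After step 5: q = -9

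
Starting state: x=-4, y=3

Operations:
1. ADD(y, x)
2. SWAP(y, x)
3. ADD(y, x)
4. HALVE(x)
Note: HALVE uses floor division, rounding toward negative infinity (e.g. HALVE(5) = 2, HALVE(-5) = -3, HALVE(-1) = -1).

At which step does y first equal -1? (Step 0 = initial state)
Step 1

Tracing y:
Initial: y = 3
After step 1: y = -1 ← first occurrence
After step 2: y = -4
After step 3: y = -5
After step 4: y = -5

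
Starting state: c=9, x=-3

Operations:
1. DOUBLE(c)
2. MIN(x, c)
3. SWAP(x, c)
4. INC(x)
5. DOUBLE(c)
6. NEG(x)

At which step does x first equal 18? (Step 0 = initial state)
Step 3

Tracing x:
Initial: x = -3
After step 1: x = -3
After step 2: x = -3
After step 3: x = 18 ← first occurrence
After step 4: x = 19
After step 5: x = 19
After step 6: x = -19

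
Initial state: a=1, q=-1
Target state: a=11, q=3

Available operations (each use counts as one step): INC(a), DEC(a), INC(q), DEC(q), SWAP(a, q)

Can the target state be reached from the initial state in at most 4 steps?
No

The target state cannot be reached within 4 steps.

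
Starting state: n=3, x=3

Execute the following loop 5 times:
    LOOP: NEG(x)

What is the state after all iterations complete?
n=3, x=-3

Iteration trace:
Start: n=3, x=3
After iteration 1: n=3, x=-3
After iteration 2: n=3, x=3
After iteration 3: n=3, x=-3
After iteration 4: n=3, x=3
After iteration 5: n=3, x=-3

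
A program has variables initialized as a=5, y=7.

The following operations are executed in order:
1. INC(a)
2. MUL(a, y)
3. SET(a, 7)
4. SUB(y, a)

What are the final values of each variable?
{a: 7, y: 0}

Step-by-step execution:
Initial: a=5, y=7
After step 1 (INC(a)): a=6, y=7
After step 2 (MUL(a, y)): a=42, y=7
After step 3 (SET(a, 7)): a=7, y=7
After step 4 (SUB(y, a)): a=7, y=0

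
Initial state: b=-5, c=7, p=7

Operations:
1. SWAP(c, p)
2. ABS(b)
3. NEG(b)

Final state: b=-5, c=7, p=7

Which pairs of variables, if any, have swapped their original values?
None

Comparing initial and final values:
p: 7 → 7
b: -5 → -5
c: 7 → 7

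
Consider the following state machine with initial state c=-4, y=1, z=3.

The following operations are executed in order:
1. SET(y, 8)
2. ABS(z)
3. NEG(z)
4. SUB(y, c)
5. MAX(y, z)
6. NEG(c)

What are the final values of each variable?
{c: 4, y: 12, z: -3}

Step-by-step execution:
Initial: c=-4, y=1, z=3
After step 1 (SET(y, 8)): c=-4, y=8, z=3
After step 2 (ABS(z)): c=-4, y=8, z=3
After step 3 (NEG(z)): c=-4, y=8, z=-3
After step 4 (SUB(y, c)): c=-4, y=12, z=-3
After step 5 (MAX(y, z)): c=-4, y=12, z=-3
After step 6 (NEG(c)): c=4, y=12, z=-3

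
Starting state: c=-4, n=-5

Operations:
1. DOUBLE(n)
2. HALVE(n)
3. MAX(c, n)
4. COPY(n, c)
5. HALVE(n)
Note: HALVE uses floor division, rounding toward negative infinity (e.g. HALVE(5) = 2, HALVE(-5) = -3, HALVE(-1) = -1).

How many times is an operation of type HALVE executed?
2

Counting HALVE operations:
Step 2: HALVE(n) ← HALVE
Step 5: HALVE(n) ← HALVE
Total: 2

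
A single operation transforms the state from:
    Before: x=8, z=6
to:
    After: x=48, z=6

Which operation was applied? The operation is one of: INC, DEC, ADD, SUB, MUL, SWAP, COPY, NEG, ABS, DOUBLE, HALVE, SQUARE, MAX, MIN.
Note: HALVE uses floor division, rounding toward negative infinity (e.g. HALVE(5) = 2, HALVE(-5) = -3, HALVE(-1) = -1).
MUL(x, z)

Analyzing the change:
Before: x=8, z=6
After: x=48, z=6
Variable x changed from 8 to 48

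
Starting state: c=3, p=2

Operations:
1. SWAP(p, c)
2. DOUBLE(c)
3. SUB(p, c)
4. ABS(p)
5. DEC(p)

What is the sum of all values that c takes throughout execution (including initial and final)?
21

Values of c at each step:
Initial: c = 3
After step 1: c = 2
After step 2: c = 4
After step 3: c = 4
After step 4: c = 4
After step 5: c = 4
Sum = 3 + 2 + 4 + 4 + 4 + 4 = 21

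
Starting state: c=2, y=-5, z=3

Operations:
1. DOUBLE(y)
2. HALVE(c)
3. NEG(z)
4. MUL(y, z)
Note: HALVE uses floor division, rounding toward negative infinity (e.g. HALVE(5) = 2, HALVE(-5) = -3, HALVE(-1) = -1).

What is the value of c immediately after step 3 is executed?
c = 1

Tracing c through execution:
Initial: c = 2
After step 1 (DOUBLE(y)): c = 2
After step 2 (HALVE(c)): c = 1
After step 3 (NEG(z)): c = 1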